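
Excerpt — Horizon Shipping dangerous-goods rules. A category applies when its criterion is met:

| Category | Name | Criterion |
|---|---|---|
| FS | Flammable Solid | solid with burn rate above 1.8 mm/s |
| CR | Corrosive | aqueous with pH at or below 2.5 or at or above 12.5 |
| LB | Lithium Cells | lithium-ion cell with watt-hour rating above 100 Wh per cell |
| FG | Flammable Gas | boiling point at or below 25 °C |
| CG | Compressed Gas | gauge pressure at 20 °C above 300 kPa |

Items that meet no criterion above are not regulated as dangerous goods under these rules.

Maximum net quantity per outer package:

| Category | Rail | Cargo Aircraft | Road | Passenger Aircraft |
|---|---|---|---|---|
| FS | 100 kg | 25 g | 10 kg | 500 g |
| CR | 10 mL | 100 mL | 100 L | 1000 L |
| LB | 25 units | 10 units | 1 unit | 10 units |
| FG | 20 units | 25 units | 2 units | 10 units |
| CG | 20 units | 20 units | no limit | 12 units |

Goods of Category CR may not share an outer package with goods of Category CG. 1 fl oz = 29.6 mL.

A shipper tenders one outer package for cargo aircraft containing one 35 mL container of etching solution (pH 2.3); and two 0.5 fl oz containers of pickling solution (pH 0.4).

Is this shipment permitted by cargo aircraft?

Yes

With pH 2.3 (≤ 2.5), the etching solution falls in Category CR.
Pickling solution: pH 0.4 ≤ 2.5 → Category CR (Corrosive).
Total Category CR: 35 mL + (two 0.5 fl oz containers = 29.6 mL) = 64.6 mL.
64.6 mL is within the cargo aircraft limit of 100 mL for Category CR.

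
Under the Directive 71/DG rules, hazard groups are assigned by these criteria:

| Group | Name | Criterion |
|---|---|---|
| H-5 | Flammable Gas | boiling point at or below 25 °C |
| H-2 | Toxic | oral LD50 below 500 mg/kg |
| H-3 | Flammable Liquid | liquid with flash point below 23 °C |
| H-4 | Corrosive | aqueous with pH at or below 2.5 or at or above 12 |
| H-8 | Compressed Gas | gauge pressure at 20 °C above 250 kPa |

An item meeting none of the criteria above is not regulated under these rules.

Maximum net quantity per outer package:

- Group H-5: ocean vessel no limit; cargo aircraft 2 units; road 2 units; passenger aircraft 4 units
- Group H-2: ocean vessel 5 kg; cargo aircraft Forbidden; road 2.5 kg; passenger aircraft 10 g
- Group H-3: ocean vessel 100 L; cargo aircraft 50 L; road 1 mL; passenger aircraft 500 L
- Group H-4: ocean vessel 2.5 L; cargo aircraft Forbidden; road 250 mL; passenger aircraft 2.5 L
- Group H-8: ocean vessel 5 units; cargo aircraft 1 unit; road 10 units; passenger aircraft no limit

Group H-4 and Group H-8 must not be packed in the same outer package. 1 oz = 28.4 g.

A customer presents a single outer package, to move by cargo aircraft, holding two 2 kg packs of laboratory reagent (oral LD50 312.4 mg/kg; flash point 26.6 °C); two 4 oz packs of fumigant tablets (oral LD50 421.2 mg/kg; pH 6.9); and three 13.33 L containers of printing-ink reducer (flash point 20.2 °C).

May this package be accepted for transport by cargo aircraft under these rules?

Oral LD50 312.4 mg/kg meets the Group H-2 criterion (Toxic), so the laboratory reagent is Group H-2.
With oral LD50 421.2 mg/kg (< 500 mg/kg), the fumigant tablets fall in Group H-2.
The printing-ink reducer has flash point 20.2 °C, which is < 23 °C, so it is Group H-3 (Flammable Liquid).
Group H-2 net quantity: (two 2 kg packs = 4 kg) + (two 4 oz packs = 227.2 g) = 4227.2 g.
Group H-2 is Forbidden by cargo aircraft.
Group H-3 quantity: three 13.33 L containers = 39.99 L.
39.99 L ≤ 50 L (cargo aircraft limit, Group H-3) — within limit.
The segregation rule (Group H-4 with Group H-8) does not apply to Group H-2 with Group H-3.

No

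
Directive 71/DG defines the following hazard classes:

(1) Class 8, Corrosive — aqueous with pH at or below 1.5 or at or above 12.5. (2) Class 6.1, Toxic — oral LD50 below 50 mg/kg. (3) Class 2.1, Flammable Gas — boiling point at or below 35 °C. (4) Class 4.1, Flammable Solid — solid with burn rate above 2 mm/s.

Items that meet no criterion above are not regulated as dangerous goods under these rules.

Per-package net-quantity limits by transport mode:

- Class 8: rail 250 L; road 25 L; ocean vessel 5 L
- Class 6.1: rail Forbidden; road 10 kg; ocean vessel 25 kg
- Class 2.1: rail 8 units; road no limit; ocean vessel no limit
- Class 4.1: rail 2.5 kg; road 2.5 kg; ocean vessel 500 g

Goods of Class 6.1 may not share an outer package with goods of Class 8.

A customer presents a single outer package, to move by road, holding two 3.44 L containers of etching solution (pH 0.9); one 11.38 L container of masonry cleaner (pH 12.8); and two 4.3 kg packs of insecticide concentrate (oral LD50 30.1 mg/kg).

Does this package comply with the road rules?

The etching solution has pH 0.9, which is ≤ 1.5, so it is Class 8 (Corrosive).
pH 12.8 meets the Class 8 criterion (Corrosive), so the masonry cleaner is Class 8.
Oral LD50 30.1 mg/kg meets the Class 6.1 criterion (Toxic), so the insecticide concentrate is Class 6.1.
Class 6.1 quantity: two 4.3 kg packs = 8.6 kg.
8.6 kg ≤ 10 kg (road limit, Class 6.1) — within limit.
Class 8 net quantity: (two 3.44 L containers = 6.88 L) + 11.38 L = 18.26 L.
18.26 L ≤ 25 L (road limit, Class 8) — within limit.
Class 6.1 and Class 8 may not share an outer package.

No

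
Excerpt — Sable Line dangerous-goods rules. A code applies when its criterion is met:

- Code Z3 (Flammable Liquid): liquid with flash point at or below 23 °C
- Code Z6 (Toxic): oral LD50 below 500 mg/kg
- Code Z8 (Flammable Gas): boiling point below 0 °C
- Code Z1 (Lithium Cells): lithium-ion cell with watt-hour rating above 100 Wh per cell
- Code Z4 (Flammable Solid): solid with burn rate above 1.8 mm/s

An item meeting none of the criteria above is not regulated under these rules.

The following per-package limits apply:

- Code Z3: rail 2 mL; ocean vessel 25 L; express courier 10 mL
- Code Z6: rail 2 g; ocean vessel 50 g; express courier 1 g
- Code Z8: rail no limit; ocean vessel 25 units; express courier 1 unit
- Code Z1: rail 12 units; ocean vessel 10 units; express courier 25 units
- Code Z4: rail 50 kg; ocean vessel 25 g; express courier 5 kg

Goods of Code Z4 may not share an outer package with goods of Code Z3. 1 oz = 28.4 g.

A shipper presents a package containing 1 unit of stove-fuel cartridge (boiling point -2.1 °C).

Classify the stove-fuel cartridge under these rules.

Stove-fuel cartridge: boiling point -2.1 °C < 0 °C → Code Z8 (Flammable Gas).

Code Z8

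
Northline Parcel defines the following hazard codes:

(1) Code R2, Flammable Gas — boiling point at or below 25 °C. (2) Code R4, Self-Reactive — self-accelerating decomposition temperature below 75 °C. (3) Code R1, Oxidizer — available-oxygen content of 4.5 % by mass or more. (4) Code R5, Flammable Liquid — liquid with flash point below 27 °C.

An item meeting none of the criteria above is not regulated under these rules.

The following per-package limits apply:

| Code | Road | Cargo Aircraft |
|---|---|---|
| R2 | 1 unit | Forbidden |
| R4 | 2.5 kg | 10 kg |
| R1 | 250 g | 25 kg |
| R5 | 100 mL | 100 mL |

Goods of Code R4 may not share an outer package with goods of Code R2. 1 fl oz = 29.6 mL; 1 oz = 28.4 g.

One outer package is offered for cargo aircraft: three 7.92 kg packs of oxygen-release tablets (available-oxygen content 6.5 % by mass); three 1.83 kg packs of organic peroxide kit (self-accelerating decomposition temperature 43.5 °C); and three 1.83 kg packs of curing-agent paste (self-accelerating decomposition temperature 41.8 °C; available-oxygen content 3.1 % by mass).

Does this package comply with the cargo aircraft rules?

Available-oxygen content 6.5 % by mass meets the Code R1 criterion (Oxidizer), so the oxygen-release tablets are Code R1.
The organic peroxide kit has self-accelerating decomposition temperature 43.5 °C, which is < 75 °C, so it is Code R4 (Self-Reactive).
With self-accelerating decomposition temperature 41.8 °C (< 75 °C), the curing-agent paste falls in Code R4.
Total Code R4: (three 1.83 kg packs = 5.49 kg) + (three 1.83 kg packs = 5.49 kg) = 10.98 kg.
10.98 kg > 10 kg (cargo aircraft limit, Code R4) — over the limit.
Code R1 quantity: three 7.92 kg packs = 23.76 kg.
That is within the Code R1 cargo aircraft limit of 25 kg.
The segregation rule (Code R4 with Code R2) does not apply to Code R4 with Code R1.

No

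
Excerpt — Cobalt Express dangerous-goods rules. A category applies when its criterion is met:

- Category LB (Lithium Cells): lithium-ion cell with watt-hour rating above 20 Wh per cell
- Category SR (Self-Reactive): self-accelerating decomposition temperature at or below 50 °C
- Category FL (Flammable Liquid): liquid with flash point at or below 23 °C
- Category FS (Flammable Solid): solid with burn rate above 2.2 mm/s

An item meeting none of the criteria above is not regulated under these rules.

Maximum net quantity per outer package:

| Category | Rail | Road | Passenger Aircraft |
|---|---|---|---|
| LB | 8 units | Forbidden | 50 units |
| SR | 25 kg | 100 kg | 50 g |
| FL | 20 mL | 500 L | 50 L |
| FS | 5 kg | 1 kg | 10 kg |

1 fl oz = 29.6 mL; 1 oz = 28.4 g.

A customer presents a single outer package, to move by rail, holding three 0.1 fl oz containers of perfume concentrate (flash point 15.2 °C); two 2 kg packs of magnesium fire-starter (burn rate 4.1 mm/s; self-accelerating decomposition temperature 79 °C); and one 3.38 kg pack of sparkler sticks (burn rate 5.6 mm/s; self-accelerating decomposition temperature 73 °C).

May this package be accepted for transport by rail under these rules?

No

Flash point 15.2 °C meets the Category FL criterion (Flammable Liquid), so the perfume concentrate is Category FL.
Burn rate 4.1 mm/s meets the Category FS criterion (Flammable Solid), so the magnesium fire-starter is Category FS.
The sparkler sticks have burn rate 5.6 mm/s, which is > 2.2 mm/s, so they are Category FS (Flammable Solid).
Total Category FS: (two 2 kg packs = 4 kg) + 3.38 kg = 7.38 kg.
7.38 kg exceeds the rail limit of 5 kg for Category FS.
Category FL quantity: three 0.1 fl oz containers = 8.88 mL.
That is within the Category FL rail limit of 20 mL.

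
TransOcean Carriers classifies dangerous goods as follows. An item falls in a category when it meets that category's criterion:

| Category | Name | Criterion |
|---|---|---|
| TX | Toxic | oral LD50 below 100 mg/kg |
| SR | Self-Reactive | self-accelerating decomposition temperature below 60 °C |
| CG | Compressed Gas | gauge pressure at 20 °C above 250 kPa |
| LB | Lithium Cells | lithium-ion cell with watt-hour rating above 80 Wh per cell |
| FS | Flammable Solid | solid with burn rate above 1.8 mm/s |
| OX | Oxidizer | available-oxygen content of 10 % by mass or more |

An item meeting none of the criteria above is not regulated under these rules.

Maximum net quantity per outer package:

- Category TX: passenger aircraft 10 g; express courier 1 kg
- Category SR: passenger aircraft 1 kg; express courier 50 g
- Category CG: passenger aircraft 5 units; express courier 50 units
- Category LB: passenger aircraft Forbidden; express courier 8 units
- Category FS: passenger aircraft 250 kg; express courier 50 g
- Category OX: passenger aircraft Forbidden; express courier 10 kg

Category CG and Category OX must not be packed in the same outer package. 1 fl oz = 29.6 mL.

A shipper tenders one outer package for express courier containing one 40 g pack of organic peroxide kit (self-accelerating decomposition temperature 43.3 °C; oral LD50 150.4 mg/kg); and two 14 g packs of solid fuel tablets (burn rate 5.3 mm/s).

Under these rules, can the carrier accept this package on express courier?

Self-accelerating decomposition temperature 43.3 °C meets the Category SR criterion (Self-Reactive), so the organic peroxide kit is Category SR.
Burn rate 5.3 mm/s meets the Category FS criterion (Flammable Solid), so the solid fuel tablets are Category FS.
Category SR quantity: 40 g.
40 g ≤ 50 g (express courier limit, Category SR) — within limit.
Category FS quantity: two 14 g packs = 28 g.
That is within the Category FS express courier limit of 50 g.
The segregation rule (Category CG with Category OX) does not apply to Category SR with Category FS.
Every hazard category is within its express courier limit and no segregation rule is violated.

Yes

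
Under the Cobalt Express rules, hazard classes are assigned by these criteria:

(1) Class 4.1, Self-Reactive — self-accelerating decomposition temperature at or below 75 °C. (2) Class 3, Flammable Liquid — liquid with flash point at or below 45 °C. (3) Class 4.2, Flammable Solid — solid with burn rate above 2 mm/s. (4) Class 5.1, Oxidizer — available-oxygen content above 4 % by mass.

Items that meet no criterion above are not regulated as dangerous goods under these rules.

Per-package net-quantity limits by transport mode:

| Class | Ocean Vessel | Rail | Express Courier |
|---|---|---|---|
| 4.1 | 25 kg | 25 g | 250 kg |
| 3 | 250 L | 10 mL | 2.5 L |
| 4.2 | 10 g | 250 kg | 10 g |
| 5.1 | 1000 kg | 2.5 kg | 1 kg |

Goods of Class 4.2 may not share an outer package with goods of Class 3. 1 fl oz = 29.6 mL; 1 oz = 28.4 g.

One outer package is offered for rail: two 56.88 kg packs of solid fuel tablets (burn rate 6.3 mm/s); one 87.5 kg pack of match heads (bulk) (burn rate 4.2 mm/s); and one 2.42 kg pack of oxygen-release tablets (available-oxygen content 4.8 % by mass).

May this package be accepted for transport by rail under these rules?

Solid fuel tablets: burn rate 6.3 mm/s > 2 mm/s → Class 4.2 (Flammable Solid).
With burn rate 4.2 mm/s (> 2 mm/s), the match heads (bulk) fall in Class 4.2.
The oxygen-release tablets have available-oxygen content 4.8 % by mass, which is > 4 % by mass, so they are Class 5.1 (Oxidizer).
Class 4.2 net quantity: (two 56.88 kg packs = 113.76 kg) + 87.5 kg = 201.26 kg.
201.26 kg is within the rail limit of 250 kg for Class 4.2.
Class 5.1 quantity: 2.42 kg.
2.42 kg is within the rail limit of 2.5 kg for Class 5.1.
The segregation rule (Class 4.2 with Class 3) does not apply to Class 4.2 with Class 5.1.
Every hazard class is within its rail limit and no segregation rule is violated.

Yes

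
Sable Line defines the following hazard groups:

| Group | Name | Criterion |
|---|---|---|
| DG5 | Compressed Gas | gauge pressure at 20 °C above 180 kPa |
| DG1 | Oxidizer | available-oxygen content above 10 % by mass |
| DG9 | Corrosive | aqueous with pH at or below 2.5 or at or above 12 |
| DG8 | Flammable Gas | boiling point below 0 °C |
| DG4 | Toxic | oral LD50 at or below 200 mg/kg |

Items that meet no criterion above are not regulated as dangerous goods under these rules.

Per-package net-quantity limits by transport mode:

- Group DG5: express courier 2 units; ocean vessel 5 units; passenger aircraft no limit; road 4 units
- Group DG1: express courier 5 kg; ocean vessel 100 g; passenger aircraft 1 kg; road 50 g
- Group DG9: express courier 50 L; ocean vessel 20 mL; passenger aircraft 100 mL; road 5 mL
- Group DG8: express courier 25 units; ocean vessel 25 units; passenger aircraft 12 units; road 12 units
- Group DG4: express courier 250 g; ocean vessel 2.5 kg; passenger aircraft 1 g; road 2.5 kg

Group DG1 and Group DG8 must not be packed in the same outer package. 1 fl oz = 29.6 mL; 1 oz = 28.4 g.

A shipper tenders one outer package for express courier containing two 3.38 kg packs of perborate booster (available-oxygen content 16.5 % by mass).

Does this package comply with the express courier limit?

No

The perborate booster has available-oxygen content 16.5 % by mass, which is > 10 % by mass, so it is Group DG1 (Oxidizer).
Group DG1 quantity: two 3.38 kg packs = 6.76 kg.
6.76 kg > 5 kg (express courier limit, Group DG1) — over the limit.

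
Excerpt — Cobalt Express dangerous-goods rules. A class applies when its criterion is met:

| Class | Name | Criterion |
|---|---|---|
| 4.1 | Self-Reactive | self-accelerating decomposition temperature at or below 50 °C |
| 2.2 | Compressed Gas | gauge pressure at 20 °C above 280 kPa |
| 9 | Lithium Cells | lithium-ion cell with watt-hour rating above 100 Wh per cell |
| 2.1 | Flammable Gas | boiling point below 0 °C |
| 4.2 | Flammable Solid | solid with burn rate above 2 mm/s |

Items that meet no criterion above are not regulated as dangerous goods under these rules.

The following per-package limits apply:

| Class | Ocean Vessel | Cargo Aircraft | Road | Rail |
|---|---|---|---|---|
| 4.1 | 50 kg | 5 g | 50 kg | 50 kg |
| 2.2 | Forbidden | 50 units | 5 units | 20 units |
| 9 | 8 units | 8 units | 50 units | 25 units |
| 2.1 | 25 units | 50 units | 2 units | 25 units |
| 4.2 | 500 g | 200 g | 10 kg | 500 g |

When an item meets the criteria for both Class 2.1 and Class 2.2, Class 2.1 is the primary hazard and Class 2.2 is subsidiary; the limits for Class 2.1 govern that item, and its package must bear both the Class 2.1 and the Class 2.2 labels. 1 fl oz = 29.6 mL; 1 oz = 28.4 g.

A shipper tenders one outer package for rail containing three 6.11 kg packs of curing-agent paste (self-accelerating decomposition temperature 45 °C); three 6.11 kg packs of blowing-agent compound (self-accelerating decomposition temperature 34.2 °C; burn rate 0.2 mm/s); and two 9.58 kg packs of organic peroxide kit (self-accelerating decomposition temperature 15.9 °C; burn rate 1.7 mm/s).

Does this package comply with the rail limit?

The curing-agent paste has self-accelerating decomposition temperature 45 °C, which is ≤ 50 °C, so it is Class 4.1 (Self-Reactive).
Blowing-agent compound: self-accelerating decomposition temperature 34.2 °C ≤ 50 °C → Class 4.1 (Self-Reactive).
The organic peroxide kit has self-accelerating decomposition temperature 15.9 °C, which is ≤ 50 °C, so it is Class 4.1 (Self-Reactive).
Total Class 4.1: (three 6.11 kg packs = 18.33 kg) + (three 6.11 kg packs = 18.33 kg) + (two 9.58 kg packs = 19.16 kg) = 55.82 kg.
55.82 kg exceeds the rail limit of 50 kg for Class 4.1.

No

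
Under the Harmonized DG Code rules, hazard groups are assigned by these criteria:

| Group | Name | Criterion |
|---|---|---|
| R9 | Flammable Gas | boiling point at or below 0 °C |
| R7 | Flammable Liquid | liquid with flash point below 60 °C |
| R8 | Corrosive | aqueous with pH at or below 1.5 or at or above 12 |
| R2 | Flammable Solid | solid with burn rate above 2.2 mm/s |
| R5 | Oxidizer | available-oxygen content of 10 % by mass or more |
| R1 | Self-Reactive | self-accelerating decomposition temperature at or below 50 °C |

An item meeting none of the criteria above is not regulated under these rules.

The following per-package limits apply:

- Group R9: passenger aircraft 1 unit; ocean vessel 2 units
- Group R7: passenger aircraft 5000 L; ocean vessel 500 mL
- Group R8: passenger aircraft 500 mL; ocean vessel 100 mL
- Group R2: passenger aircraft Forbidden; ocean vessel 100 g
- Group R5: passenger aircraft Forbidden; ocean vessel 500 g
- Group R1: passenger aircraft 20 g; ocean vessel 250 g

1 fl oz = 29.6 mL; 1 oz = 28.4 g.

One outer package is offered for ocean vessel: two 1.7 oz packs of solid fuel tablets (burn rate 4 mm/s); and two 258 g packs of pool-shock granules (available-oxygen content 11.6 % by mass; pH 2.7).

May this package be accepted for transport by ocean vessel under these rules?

Burn rate 4 mm/s meets the Group R2 criterion (Flammable Solid), so the solid fuel tablets are Group R2.
Pool-shock granules: available-oxygen content 11.6 % by mass ≥ 10 % by mass → Group R5 (Oxidizer).
Group R5 quantity: two 258 g packs = 516 g.
516 g > 500 g (ocean vessel limit, Group R5) — over the limit.
Group R2 quantity: two 1.7 oz packs = 96.56 g.
That is within the Group R2 ocean vessel limit of 100 g.

No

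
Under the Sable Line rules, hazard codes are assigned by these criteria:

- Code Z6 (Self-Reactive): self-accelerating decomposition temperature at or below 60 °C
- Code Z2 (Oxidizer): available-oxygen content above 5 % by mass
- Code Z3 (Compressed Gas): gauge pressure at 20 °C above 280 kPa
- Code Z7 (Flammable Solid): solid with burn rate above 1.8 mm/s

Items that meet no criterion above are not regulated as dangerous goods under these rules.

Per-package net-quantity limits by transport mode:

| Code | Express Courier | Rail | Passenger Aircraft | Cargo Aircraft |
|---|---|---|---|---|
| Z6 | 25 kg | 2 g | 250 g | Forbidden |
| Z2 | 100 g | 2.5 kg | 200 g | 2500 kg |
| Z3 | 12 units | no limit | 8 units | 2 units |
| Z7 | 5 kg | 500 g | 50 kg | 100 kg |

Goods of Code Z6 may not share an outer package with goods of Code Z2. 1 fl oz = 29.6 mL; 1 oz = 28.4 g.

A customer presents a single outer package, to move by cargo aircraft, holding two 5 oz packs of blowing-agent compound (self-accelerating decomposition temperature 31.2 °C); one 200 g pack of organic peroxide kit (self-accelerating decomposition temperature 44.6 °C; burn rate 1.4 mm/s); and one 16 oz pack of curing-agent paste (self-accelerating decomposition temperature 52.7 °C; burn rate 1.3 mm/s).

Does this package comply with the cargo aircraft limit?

With self-accelerating decomposition temperature 31.2 °C (≤ 60 °C), the blowing-agent compound falls in Code Z6.
Self-accelerating decomposition temperature 44.6 °C meets the Code Z6 criterion (Self-Reactive), so the organic peroxide kit is Code Z6.
With self-accelerating decomposition temperature 52.7 °C (≤ 60 °C), the curing-agent paste falls in Code Z6.
Code Z6 net quantity: (two 5 oz packs = 284 g) + 200 g + (one 16 oz pack = 454.4 g) = 938.4 g.
Code Z6 is Forbidden by cargo aircraft.

No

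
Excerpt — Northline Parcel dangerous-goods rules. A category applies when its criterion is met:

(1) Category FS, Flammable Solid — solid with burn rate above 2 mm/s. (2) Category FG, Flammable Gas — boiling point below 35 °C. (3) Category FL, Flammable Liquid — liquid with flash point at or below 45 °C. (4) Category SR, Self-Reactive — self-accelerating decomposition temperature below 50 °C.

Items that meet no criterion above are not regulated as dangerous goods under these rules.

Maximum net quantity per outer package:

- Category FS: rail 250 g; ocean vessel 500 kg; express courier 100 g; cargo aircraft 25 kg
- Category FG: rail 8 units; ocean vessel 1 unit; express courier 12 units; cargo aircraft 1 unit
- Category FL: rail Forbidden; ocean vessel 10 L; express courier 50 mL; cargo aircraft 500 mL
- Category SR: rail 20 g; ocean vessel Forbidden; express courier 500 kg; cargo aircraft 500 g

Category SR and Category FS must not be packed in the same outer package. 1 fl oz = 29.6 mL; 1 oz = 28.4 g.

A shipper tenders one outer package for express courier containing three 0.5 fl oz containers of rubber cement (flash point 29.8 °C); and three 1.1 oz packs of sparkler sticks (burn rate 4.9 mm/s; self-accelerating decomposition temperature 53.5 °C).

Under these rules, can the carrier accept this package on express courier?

Rubber cement: flash point 29.8 °C ≤ 45 °C → Category FL (Flammable Liquid).
Sparkler sticks: burn rate 4.9 mm/s > 2 mm/s → Category FS (Flammable Solid).
Category FL quantity: three 0.5 fl oz containers = 44.4 mL.
44.4 mL is within the express courier limit of 50 mL for Category FL.
Category FS quantity: three 1.1 oz packs = 93.72 g.
93.72 g ≤ 100 g (express courier limit, Category FS) — within limit.
The segregation rule (Category SR with Category FS) does not apply to Category FL with Category FS.
Every hazard category is within its express courier limit and no segregation rule is violated.

Yes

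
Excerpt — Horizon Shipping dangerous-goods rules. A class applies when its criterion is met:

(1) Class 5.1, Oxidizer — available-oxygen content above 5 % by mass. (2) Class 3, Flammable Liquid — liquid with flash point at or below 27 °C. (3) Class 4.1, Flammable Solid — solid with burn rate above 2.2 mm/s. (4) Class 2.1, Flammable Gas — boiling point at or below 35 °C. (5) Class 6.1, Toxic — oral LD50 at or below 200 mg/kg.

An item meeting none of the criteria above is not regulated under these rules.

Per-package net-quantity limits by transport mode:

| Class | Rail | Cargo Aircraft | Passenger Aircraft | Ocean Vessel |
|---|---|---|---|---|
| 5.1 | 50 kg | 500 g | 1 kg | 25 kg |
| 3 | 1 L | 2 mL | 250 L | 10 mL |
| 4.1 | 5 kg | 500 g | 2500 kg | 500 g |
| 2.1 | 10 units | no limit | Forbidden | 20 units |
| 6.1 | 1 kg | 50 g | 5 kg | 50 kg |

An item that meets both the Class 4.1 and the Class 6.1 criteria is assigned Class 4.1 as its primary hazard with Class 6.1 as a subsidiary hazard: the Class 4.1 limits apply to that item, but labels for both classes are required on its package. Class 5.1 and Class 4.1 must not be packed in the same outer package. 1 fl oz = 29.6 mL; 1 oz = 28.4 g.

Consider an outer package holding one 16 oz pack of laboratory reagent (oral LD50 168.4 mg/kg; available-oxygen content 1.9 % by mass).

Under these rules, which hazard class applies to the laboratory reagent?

Class 6.1

Oral LD50 168.4 mg/kg meets the Class 6.1 criterion (Toxic), so the laboratory reagent is Class 6.1.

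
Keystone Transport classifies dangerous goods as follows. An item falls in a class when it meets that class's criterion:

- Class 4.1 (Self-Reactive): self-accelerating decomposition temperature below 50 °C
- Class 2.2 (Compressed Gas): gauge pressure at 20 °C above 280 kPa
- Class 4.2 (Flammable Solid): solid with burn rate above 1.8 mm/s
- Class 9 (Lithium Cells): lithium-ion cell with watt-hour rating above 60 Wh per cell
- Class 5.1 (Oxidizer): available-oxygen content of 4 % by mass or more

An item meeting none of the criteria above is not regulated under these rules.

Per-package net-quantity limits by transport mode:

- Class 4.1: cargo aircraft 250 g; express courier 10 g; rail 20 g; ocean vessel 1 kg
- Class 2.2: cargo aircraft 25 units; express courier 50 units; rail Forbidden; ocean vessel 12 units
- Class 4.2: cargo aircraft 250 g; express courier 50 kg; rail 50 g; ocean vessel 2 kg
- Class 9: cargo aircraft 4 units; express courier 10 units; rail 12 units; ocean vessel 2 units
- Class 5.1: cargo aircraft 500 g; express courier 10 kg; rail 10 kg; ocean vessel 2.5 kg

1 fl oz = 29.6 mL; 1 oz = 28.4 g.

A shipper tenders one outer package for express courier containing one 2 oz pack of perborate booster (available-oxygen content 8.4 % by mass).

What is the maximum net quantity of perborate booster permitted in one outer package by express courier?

10 kg

The perborate booster has available-oxygen content 8.4 % by mass, which is ≥ 4 % by mass, so it is Class 5.1 (Oxidizer).
The express courier limit for Class 5.1 is 10 kg.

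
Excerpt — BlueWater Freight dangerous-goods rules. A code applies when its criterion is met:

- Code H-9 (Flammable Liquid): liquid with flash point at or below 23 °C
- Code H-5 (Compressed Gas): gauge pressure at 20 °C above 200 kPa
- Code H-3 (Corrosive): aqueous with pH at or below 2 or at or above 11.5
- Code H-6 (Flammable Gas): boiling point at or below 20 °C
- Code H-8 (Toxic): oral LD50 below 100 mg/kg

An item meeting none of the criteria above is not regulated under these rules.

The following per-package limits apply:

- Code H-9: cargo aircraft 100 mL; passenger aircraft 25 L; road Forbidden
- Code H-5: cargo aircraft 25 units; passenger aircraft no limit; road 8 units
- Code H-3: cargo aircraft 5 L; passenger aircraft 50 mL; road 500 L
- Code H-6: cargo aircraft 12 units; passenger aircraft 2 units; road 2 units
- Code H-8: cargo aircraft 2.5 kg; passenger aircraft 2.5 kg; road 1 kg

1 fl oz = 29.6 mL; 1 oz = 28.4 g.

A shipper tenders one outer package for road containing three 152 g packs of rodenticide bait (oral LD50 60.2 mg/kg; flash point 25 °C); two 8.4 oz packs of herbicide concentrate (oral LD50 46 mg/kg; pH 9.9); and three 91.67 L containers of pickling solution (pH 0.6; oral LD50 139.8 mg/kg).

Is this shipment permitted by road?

The rodenticide bait has oral LD50 60.2 mg/kg, which is < 100 mg/kg, so it is Code H-8 (Toxic).
The herbicide concentrate has oral LD50 46 mg/kg, which is < 100 mg/kg, so it is Code H-8 (Toxic).
The pickling solution has pH 0.6, which is ≤ 2, so it is Code H-3 (Corrosive).
Code H-8 net quantity: (three 152 g packs = 456 g) + (two 8.4 oz packs = 477.12 g) = 933.12 g.
933.12 g is within the road limit of 1 kg for Code H-8.
Code H-3 quantity: three 91.67 L containers = 275.01 L.
275.01 L ≤ 500 L (road limit, Code H-3) — within limit.
Every hazard code is within its road limit and no segregation rule is violated.

Yes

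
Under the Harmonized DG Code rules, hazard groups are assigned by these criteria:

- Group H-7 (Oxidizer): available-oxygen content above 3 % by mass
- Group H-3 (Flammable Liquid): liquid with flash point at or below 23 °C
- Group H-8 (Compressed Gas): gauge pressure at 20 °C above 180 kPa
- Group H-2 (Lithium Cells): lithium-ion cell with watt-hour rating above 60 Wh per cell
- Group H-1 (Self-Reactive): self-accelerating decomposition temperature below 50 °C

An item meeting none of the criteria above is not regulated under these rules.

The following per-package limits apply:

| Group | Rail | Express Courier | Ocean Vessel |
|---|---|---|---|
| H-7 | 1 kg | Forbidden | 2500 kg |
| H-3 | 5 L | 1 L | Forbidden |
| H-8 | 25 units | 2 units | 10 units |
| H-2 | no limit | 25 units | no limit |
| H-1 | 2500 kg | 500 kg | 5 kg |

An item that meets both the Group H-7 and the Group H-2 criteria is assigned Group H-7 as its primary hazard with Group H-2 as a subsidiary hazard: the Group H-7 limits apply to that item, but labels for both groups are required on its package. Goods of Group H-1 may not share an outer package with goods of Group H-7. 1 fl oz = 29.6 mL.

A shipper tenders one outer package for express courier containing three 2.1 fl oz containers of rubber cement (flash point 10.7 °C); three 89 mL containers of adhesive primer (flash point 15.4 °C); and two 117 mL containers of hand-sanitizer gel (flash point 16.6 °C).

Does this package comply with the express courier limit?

Rubber cement: flash point 10.7 °C ≤ 23 °C → Group H-3 (Flammable Liquid).
Adhesive primer: flash point 15.4 °C ≤ 23 °C → Group H-3 (Flammable Liquid).
Hand-sanitizer gel: flash point 16.6 °C ≤ 23 °C → Group H-3 (Flammable Liquid).
Group H-3 net quantity: (three 2.1 fl oz containers = 186.48 mL) + (three 89 mL containers = 267 mL) + (two 117 mL containers = 234 mL) = 687.48 mL.
687.48 mL ≤ 1 L (express courier limit, Group H-3) — within limit.

Yes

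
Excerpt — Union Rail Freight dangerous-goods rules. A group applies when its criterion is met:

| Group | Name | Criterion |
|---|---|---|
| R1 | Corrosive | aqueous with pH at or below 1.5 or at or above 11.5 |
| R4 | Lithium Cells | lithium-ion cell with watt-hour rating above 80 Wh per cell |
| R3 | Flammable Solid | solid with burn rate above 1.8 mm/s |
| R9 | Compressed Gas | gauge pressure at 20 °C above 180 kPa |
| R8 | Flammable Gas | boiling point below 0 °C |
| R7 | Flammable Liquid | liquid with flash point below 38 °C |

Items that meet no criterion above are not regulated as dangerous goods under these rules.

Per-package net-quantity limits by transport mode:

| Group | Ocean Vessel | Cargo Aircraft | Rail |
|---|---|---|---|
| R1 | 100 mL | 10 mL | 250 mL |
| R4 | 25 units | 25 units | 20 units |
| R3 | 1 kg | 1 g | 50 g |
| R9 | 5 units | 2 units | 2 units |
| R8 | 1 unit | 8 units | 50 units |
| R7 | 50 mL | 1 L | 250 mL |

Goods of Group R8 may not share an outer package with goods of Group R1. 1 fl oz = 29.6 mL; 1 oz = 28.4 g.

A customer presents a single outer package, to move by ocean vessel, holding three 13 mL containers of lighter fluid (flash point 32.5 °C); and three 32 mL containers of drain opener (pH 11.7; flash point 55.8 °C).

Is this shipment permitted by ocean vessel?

Yes

Flash point 32.5 °C meets the Group R7 criterion (Flammable Liquid), so the lighter fluid is Group R7.
The drain opener has pH 11.7, which is ≥ 11.5, so it is Group R1 (Corrosive).
Group R7 quantity: three 13 mL containers = 39 mL.
That is within the Group R7 ocean vessel limit of 50 mL.
Group R1 quantity: three 32 mL containers = 96 mL.
96 mL is within the ocean vessel limit of 100 mL for Group R1.
The segregation rule (Group R8 with Group R1) does not apply to Group R7 with Group R1.
Every hazard group is within its ocean vessel limit and no segregation rule is violated.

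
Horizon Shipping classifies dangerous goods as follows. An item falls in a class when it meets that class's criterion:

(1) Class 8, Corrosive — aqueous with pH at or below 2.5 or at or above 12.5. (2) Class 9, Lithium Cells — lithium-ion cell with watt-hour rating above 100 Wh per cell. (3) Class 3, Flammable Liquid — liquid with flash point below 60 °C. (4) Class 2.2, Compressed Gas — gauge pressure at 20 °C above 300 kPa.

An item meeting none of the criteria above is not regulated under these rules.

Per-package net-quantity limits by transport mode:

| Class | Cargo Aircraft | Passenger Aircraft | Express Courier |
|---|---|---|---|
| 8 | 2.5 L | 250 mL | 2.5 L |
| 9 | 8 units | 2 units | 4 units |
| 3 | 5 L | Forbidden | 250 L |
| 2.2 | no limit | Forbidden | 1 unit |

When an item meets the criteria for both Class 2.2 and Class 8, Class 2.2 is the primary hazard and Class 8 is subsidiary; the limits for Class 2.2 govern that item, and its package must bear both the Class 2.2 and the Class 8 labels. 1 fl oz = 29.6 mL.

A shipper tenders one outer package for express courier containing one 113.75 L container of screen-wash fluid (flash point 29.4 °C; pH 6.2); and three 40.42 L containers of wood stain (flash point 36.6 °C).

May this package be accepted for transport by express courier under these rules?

Yes

With flash point 29.4 °C (< 60 °C), the screen-wash fluid falls in Class 3.
Flash point 36.6 °C meets the Class 3 criterion (Flammable Liquid), so the wood stain is Class 3.
Total Class 3: 113.75 L + (three 40.42 L containers = 121.26 L) = 235.01 L.
That is within the Class 3 express courier limit of 250 L.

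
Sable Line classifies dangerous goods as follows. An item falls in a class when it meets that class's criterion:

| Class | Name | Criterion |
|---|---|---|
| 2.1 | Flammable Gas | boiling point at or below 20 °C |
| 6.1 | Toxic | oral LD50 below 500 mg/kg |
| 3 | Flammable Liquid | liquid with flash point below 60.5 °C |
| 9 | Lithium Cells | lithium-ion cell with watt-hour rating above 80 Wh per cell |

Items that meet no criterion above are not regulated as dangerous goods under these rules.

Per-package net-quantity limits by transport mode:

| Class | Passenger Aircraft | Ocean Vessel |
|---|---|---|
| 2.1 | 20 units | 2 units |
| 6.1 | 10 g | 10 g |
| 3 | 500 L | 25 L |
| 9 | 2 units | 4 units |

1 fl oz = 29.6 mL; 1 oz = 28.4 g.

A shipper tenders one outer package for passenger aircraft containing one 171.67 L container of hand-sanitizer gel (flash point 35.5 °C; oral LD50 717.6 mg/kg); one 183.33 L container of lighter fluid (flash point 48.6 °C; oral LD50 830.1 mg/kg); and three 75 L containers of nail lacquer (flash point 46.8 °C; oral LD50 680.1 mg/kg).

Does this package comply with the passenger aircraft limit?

No

With flash point 35.5 °C (< 60.5 °C), the hand-sanitizer gel falls in Class 3.
Flash point 48.6 °C meets the Class 3 criterion (Flammable Liquid), so the lighter fluid is Class 3.
Flash point 46.8 °C meets the Class 3 criterion (Flammable Liquid), so the nail lacquer is Class 3.
Total Class 3: 171.67 L + 183.33 L + (three 75 L containers = 225 L) = 580 L.
580 L > 500 L (passenger aircraft limit, Class 3) — over the limit.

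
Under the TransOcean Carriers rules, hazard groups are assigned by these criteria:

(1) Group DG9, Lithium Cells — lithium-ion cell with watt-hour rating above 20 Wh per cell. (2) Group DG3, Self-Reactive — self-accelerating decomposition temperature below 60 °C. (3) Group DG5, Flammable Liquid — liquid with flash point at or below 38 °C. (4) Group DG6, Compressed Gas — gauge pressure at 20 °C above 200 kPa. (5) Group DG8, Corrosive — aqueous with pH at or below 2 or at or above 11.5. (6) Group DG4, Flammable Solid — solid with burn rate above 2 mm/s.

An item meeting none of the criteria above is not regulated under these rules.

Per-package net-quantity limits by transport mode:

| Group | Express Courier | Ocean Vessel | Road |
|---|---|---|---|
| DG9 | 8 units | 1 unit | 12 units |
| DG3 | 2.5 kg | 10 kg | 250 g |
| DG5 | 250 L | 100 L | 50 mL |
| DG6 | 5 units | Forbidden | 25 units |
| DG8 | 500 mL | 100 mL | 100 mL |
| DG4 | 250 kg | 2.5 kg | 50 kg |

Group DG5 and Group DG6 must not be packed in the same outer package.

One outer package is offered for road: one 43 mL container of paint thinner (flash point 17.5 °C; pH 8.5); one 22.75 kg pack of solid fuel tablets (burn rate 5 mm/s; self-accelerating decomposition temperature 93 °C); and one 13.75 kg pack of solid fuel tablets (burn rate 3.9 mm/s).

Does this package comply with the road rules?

The paint thinner has flash point 17.5 °C, which is ≤ 38 °C, so it is Group DG5 (Flammable Liquid).
With burn rate 5 mm/s (> 2 mm/s), the solid fuel tablets fall in Group DG4.
With burn rate 3.9 mm/s (> 2 mm/s), the solid fuel tablets fall in Group DG4.
Group DG5 quantity: 43 mL.
That is within the Group DG5 road limit of 50 mL.
Group DG4 net quantity: 22.75 kg + 13.75 kg = 36.5 kg.
36.5 kg is within the road limit of 50 kg for Group DG4.
The segregation rule (Group DG5 with Group DG6) does not apply to Group DG5 with Group DG4.
Every hazard group is within its road limit and no segregation rule is violated.

Yes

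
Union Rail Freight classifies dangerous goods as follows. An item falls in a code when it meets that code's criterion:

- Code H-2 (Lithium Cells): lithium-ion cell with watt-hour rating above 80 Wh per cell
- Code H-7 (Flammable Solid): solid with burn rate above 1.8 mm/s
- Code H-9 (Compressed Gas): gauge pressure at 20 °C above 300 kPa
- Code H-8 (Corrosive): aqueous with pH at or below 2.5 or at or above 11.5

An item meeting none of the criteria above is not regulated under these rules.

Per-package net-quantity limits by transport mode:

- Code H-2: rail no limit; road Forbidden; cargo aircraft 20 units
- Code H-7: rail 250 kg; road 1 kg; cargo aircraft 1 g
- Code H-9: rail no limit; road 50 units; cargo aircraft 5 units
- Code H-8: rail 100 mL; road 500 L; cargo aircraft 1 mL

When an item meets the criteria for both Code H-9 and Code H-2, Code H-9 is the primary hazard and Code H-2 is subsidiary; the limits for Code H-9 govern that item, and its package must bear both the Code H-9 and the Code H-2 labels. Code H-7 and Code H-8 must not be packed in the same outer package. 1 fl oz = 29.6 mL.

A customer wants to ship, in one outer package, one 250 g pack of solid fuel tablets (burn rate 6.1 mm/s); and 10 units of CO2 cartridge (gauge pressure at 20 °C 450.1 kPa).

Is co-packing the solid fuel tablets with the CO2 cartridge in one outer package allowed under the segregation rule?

Yes

Solid fuel tablets: burn rate 6.1 mm/s > 1.8 mm/s → Code H-7 (Flammable Solid).
The CO2 cartridge has gauge pressure at 20 °C 450.1 kPa, which is > 300 kPa, so it is Code H-9 (Compressed Gas).
No segregation rule bars Code H-7 with Code H-9.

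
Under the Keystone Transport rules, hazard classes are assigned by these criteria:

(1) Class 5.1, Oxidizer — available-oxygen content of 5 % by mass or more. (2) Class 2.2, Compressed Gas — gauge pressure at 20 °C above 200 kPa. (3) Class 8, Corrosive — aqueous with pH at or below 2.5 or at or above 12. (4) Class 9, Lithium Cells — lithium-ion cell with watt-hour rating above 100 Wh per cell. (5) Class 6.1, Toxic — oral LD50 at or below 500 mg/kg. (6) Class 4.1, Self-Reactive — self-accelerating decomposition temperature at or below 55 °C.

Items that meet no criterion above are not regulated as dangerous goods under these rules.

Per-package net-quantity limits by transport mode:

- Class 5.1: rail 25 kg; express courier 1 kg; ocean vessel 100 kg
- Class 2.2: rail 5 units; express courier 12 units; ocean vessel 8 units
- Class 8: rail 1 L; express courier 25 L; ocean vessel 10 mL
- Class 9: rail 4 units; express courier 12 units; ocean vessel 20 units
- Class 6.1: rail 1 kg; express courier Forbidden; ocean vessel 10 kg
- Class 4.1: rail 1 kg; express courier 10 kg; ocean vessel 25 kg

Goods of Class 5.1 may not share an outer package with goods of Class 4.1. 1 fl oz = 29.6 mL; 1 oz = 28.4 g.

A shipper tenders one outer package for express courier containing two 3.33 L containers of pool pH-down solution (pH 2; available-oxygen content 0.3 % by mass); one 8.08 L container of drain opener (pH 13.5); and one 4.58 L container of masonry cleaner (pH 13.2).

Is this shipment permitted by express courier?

Yes

The pool pH-down solution has pH 2, which is ≤ 2.5, so it is Class 8 (Corrosive).
The drain opener has pH 13.5, which is ≥ 12, so it is Class 8 (Corrosive).
Masonry cleaner: pH 13.2 ≥ 12 → Class 8 (Corrosive).
Total Class 8: (two 3.33 L containers = 6.66 L) + 8.08 L + 4.58 L = 19.32 L.
19.32 L ≤ 25 L (express courier limit, Class 8) — within limit.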